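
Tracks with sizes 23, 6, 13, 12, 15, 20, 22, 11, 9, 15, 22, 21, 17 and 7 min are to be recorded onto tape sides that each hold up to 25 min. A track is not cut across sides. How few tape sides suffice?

10

Total = 23 + 22 + 22 + 21 + 20 + 17 + 15 + 15 + 13 + 12 + 11 + 9 + 7 + 6 = 213 min.
Lower bound: ⌈213/25⌉ = 9 tape sides.
A packing using 10 tape sides:
  side 1: 23 = 23
  side 2: 22 = 22
  side 3: 22 = 22
  side 4: 21 = 21
  side 5: 20 = 20
  side 6: 17 + 7 = 24
  side 7: 15 + 9 = 24
  side 8: 15 + 6 = 21
  side 9: 13 + 12 = 25
  side 10: 11 = 11
No arrangement into 9 tape sides stays within capacity, so 10 is optimal.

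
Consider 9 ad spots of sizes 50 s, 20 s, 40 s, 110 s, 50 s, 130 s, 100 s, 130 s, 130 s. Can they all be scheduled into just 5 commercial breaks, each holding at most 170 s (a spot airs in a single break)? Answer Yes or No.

A valid assignment using 5 commercial breaks:
  break 1: 130 + 40 = 170
  break 2: 130 + 20 = 150
  break 3: 130 = 130
  break 4: 110 + 50 = 160
  break 5: 100 + 50 = 150
Every load is within 170 s, so 5 commercial breaks suffice.

Yes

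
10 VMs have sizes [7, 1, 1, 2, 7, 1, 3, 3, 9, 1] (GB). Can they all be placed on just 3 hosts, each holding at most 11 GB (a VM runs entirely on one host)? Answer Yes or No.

Total = 35 GB; ⌈35/11⌉ = 4.
At least 4 hosts are required, but only 3 are allowed.

No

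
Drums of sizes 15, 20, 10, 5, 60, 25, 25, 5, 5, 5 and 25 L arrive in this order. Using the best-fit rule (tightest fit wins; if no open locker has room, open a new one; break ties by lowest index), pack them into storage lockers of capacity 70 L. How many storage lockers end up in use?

  15 → locker 1 (new)  [load 15/70]
  20 → locker 1  [load 35/70]
  10 → locker 1  [load 45/70]
  5 → locker 1  [load 50/70]
  60 → locker 2 (new)  [load 60/70]
  25 → locker 3 (new)  [load 25/70]
  25 → locker 3  [load 50/70]
  5 → locker 2  [load 65/70]
  5 → locker 2  [load 70/70]
  5 → locker 1  [load 55/70]
  25 → locker 4 (new)  [load 25/70]
4 storage lockers opened.

4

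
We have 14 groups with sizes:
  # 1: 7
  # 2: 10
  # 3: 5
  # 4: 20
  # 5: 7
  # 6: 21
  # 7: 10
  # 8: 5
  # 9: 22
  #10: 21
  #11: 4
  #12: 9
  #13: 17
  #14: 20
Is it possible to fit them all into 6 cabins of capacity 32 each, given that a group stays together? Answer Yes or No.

Yes

A valid assignment using 6 cabins:
  cabin 1: 22 + 10 = 32
  cabin 2: 21 + 10 = 31
  cabin 3: 21 + 9 = 30
  cabin 4: 20 + 7 + 5 = 32
  cabin 5: 20 + 7 + 5 = 32
  cabin 6: 17 + 4 = 21
Every load is within 32, so 6 cabins suffice.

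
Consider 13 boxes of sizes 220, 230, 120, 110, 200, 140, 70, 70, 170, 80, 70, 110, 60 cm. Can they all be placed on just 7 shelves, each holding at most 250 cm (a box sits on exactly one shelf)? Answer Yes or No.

A valid assignment using 7 shelves:
  shelf 1: 230 = 230
  shelf 2: 220 = 220
  shelf 3: 200 = 200
  shelf 4: 170 + 80 = 250
  shelf 5: 140 + 110 = 250
  shelf 6: 120 + 70 + 60 = 250
  shelf 7: 110 + 70 + 70 = 250
Every load is within 250 cm, so 7 shelves suffice.

Yes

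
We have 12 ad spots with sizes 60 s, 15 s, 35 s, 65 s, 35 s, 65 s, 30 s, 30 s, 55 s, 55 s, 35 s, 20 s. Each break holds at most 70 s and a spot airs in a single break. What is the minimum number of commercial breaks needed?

8

Total = 65 + 65 + 60 + 55 + 55 + 35 + 35 + 35 + 30 + 30 + 20 + 15 = 500 s.
Lower bound: ⌈500/70⌉ = 8 commercial breaks.
A packing using 8 commercial breaks:
  break 1: 65 = 65
  break 2: 65 = 65
  break 3: 60 = 60
  break 4: 55 + 15 = 70
  break 5: 55 = 55
  break 6: 35 + 35 = 70
  break 7: 35 + 30 = 65
  break 8: 30 + 20 = 50
This matches the lower bound, so 8 is optimal.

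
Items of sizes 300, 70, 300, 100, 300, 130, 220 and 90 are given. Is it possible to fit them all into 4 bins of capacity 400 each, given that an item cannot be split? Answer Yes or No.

A valid assignment using 4 bins:
  bin 1: 300 + 100 = 400
  bin 2: 300 + 90 = 390
  bin 3: 300 + 70 = 370
  bin 4: 220 + 130 = 350
Every load is within 400, so 4 bins suffice.

Yes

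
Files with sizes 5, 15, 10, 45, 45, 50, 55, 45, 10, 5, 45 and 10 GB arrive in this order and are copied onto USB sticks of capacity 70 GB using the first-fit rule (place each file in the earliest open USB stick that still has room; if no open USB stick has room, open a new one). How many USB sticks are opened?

7

  5 → USB stick 1 (new)  [load 5/70]
  15 → USB stick 1  [load 20/70]
  10 → USB stick 1  [load 30/70]
  45 → USB stick 2 (new)  [load 45/70]
  45 → USB stick 3 (new)  [load 45/70]
  50 → USB stick 4 (new)  [load 50/70]
  55 → USB stick 5 (new)  [load 55/70]
  45 → USB stick 6 (new)  [load 45/70]
  10 → USB stick 1  [load 40/70]
  5 → USB stick 1  [load 45/70]
  45 → USB stick 7 (new)  [load 45/70]
  10 → USB stick 1  [load 55/70]
7 USB sticks opened.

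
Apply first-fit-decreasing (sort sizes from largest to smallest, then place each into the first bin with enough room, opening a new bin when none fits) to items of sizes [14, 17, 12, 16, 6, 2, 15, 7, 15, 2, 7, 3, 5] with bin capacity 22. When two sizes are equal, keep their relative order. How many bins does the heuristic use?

Sorted descending: 17, 16, 15, 15, 14, 12, 7, 7, 6, 5, 3, 2, 2.
  17 → bin 1 (new)  [load 17/22]
  16 → bin 2 (new)  [load 16/22]
  15 → bin 3 (new)  [load 15/22]
  15 → bin 4 (new)  [load 15/22]
  14 → bin 5 (new)  [load 14/22]
  12 → bin 6 (new)  [load 12/22]
  7 → bin 3  [load 22/22]
  7 → bin 4  [load 22/22]
  6 → bin 2  [load 22/22]
  5 → bin 1  [load 22/22]
  3 → bin 5  [load 17/22]
  2 → bin 5  [load 19/22]
  2 → bin 5  [load 21/22]
6 bins opened.

6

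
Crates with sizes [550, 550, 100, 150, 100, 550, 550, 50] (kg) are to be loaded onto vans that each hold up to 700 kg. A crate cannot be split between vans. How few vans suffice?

Total = 550 + 550 + 550 + 550 + 150 + 100 + 100 + 50 = 2600 kg.
Lower bound: ⌈2600/700⌉ = 4 vans.
A packing using 4 vans:
  van 1: 550 + 150 = 700
  van 2: 550 + 100 + 50 = 700
  van 3: 550 + 100 = 650
  van 4: 550 = 550
This matches the lower bound, so 4 is optimal.

4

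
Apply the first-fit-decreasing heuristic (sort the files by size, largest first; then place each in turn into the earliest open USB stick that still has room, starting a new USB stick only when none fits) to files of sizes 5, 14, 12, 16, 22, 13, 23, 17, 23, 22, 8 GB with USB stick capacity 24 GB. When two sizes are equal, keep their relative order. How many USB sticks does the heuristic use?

9

Sorted descending: 23, 23, 22, 22, 17, 16, 14, 13, 12, 8, 5.
  23 → USB stick 1 (new)  [load 23/24]
  23 → USB stick 2 (new)  [load 23/24]
  22 → USB stick 3 (new)  [load 22/24]
  22 → USB stick 4 (new)  [load 22/24]
  17 → USB stick 5 (new)  [load 17/24]
  16 → USB stick 6 (new)  [load 16/24]
  14 → USB stick 7 (new)  [load 14/24]
  13 → USB stick 8 (new)  [load 13/24]
  12 → USB stick 9 (new)  [load 12/24]
  8 → USB stick 6  [load 24/24]
  5 → USB stick 5  [load 22/24]
9 USB sticks opened.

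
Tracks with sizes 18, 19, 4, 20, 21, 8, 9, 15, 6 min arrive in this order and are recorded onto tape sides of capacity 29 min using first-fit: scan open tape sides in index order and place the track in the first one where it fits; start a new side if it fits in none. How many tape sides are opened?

5

  18 → side 1 (new)  [load 18/29]
  19 → side 2 (new)  [load 19/29]
  4 → side 1  [load 22/29]
  20 → side 3 (new)  [load 20/29]
  21 → side 4 (new)  [load 21/29]
  8 → side 2  [load 27/29]
  9 → side 3  [load 29/29]
  15 → side 5 (new)  [load 15/29]
  6 → side 1  [load 28/29]
5 tape sides opened.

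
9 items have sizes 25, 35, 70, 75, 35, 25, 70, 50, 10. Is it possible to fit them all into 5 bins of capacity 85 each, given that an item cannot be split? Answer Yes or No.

A valid assignment using 5 bins:
  bin 1: 75 + 10 = 85
  bin 2: 70 = 70
  bin 3: 70 = 70
  bin 4: 50 + 35 = 85
  bin 5: 35 + 25 + 25 = 85
Every load is within 85, so 5 bins suffice.

Yes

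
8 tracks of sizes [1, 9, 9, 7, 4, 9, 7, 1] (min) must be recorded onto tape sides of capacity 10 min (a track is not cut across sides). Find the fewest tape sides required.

6

Total = 9 + 9 + 9 + 7 + 7 + 4 + 1 + 1 = 47 min.
Lower bound: ⌈47/10⌉ = 5 tape sides.
A packing using 6 tape sides:
  side 1: 9 + 1 = 10
  side 2: 9 + 1 = 10
  side 3: 9 = 9
  side 4: 7 = 7
  side 5: 7 = 7
  side 6: 4 = 4
No arrangement into 5 tape sides stays within capacity, so 6 is optimal.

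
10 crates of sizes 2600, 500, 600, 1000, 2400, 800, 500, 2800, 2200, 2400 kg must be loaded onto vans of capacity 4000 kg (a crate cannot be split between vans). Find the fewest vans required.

5

Total = 2800 + 2600 + 2400 + 2400 + 2200 + 1000 + 800 + 600 + 500 + 500 = 15800 kg.
Lower bound: ⌈15800/4000⌉ = 4 vans.
Also, 5 crates each exceed 2000 kg, and no two of those can share a van, so at least 5 vans are needed.
A packing using 5 vans:
  van 1: 2800 + 1000 = 3800
  van 2: 2600 + 800 + 600 = 4000
  van 3: 2400 + 500 + 500 = 3400
  van 4: 2400 = 2400
  van 5: 2200 = 2200
This matches the lower bound, so 5 is optimal.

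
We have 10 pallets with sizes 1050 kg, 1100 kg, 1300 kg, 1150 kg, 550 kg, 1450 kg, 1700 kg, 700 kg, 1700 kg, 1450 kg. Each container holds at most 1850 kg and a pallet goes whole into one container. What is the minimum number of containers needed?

Total = 1700 + 1700 + 1450 + 1450 + 1300 + 1150 + 1100 + 1050 + 700 + 550 = 12150 kg.
Lower bound: ⌈12150/1850⌉ = 7 containers.
Also, 8 pallets each exceed 925 kg, and no two of those can share a container, so at least 8 containers are needed.
A packing using 8 containers:
  container 1: 1700 = 1700
  container 2: 1700 = 1700
  container 3: 1450 = 1450
  container 4: 1450 = 1450
  container 5: 1300 + 550 = 1850
  container 6: 1150 + 700 = 1850
  container 7: 1100 = 1100
  container 8: 1050 = 1050
This matches the lower bound, so 8 is optimal.

8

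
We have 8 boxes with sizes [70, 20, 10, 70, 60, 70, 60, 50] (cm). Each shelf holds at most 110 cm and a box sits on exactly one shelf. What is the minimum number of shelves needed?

Total = 70 + 70 + 70 + 60 + 60 + 50 + 20 + 10 = 410 cm.
Lower bound: ⌈410/110⌉ = 4 shelves.
Also, 5 boxes each exceed 55 cm, and no two of those can share a shelf, so at least 5 shelves are needed.
A packing using 5 shelves:
  shelf 1: 70 + 20 + 10 = 100
  shelf 2: 70 = 70
  shelf 3: 70 = 70
  shelf 4: 60 + 50 = 110
  shelf 5: 60 = 60
This matches the lower bound, so 5 is optimal.

5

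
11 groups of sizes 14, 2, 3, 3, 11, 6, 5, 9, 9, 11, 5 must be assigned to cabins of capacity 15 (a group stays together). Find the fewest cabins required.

Total = 14 + 11 + 11 + 9 + 9 + 6 + 5 + 5 + 3 + 3 + 2 = 78.
Lower bound: ⌈78/15⌉ = 6 cabins.
A packing using 6 cabins:
  cabin 1: 14 = 14
  cabin 2: 11 + 3 = 14
  cabin 3: 11 + 3 = 14
  cabin 4: 9 + 6 = 15
  cabin 5: 9 + 5 = 14
  cabin 6: 5 + 2 = 7
This matches the lower bound, so 6 is optimal.

6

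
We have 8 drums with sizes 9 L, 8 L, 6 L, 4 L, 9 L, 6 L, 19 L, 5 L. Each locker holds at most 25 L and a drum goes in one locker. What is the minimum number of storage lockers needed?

Total = 19 + 9 + 9 + 8 + 6 + 6 + 5 + 4 = 66 L.
Lower bound: ⌈66/25⌉ = 3 storage lockers.
A packing using 3 storage lockers:
  locker 1: 19 + 6 = 25
  locker 2: 9 + 9 + 6 = 24
  locker 3: 8 + 5 + 4 = 17
This matches the lower bound, so 3 is optimal.

3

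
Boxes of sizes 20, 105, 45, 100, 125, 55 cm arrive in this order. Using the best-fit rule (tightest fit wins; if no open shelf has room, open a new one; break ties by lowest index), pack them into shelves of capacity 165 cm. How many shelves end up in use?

  20 → shelf 1 (new)  [load 20/165]
  105 → shelf 1  [load 125/165]
  45 → shelf 2 (new)  [load 45/165]
  100 → shelf 2  [load 145/165]
  125 → shelf 3 (new)  [load 125/165]
  55 → shelf 4 (new)  [load 55/165]
4 shelves opened.

4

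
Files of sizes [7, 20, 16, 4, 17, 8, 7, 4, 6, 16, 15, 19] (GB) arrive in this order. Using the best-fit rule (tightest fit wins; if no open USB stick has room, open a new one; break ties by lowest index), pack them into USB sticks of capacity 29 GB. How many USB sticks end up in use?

  7 → USB stick 1 (new)  [load 7/29]
  20 → USB stick 1  [load 27/29]
  16 → USB stick 2 (new)  [load 16/29]
  4 → USB stick 2  [load 20/29]
  17 → USB stick 3 (new)  [load 17/29]
  8 → USB stick 2  [load 28/29]
  7 → USB stick 3  [load 24/29]
  4 → USB stick 3  [load 28/29]
  6 → USB stick 4 (new)  [load 6/29]
  16 → USB stick 4  [load 22/29]
  15 → USB stick 5 (new)  [load 15/29]
  19 → USB stick 6 (new)  [load 19/29]
6 USB sticks opened.

6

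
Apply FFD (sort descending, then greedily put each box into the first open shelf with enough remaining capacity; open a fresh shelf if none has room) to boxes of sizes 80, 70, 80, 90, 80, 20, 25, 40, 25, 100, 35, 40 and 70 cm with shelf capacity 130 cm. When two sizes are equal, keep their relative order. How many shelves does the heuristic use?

Sorted descending: 100, 90, 80, 80, 80, 70, 70, 40, 40, 35, 25, 25, 20.
  100 → shelf 1 (new)  [load 100/130]
  90 → shelf 2 (new)  [load 90/130]
  80 → shelf 3 (new)  [load 80/130]
  80 → shelf 4 (new)  [load 80/130]
  80 → shelf 5 (new)  [load 80/130]
  70 → shelf 6 (new)  [load 70/130]
  70 → shelf 7 (new)  [load 70/130]
  40 → shelf 2  [load 130/130]
  40 → shelf 3  [load 120/130]
  35 → shelf 4  [load 115/130]
  25 → shelf 1  [load 125/130]
  25 → shelf 5  [load 105/130]
  20 → shelf 5  [load 125/130]
7 shelves opened.

7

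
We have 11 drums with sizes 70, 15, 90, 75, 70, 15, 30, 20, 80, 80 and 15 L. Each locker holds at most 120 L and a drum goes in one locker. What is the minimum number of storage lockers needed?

Total = 90 + 80 + 80 + 75 + 70 + 70 + 30 + 20 + 15 + 15 + 15 = 560 L.
Lower bound: ⌈560/120⌉ = 5 storage lockers.
Also, 6 drums each exceed 60 L, and no two of those can share a locker, so at least 6 storage lockers are needed.
A packing using 6 storage lockers:
  locker 1: 90 + 30 = 120
  locker 2: 80 + 20 + 15 = 115
  locker 3: 80 + 15 + 15 = 110
  locker 4: 75 = 75
  locker 5: 70 = 70
  locker 6: 70 = 70
This matches the lower bound, so 6 is optimal.

6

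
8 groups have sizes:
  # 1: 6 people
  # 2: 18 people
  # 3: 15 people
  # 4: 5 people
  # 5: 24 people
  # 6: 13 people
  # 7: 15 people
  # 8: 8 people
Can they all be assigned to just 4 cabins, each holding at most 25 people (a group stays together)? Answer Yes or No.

No

Total = 104 people; ⌈104/25⌉ = 5.
At least 5 cabins are required, but only 4 are allowed.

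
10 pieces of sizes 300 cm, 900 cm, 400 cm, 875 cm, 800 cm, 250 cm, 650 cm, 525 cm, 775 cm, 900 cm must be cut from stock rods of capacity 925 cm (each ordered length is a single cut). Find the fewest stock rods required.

Total = 900 + 900 + 875 + 800 + 775 + 650 + 525 + 400 + 300 + 250 = 6375 cm.
Lower bound: ⌈6375/925⌉ = 7 stock rods.
A packing using 8 stock rods:
  stock rod 1: 900 = 900
  stock rod 2: 900 = 900
  stock rod 3: 875 = 875
  stock rod 4: 800 = 800
  stock rod 5: 775 = 775
  stock rod 6: 650 + 250 = 900
  stock rod 7: 525 + 400 = 925
  stock rod 8: 300 = 300
No arrangement into 7 stock rods stays within capacity, so 8 is optimal.

8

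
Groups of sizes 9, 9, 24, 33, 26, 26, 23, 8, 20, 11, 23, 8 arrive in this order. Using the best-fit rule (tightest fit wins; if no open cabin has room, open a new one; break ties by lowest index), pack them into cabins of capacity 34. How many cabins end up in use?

  9 → cabin 1 (new)  [load 9/34]
  9 → cabin 1  [load 18/34]
  24 → cabin 2 (new)  [load 24/34]
  33 → cabin 3 (new)  [load 33/34]
  26 → cabin 4 (new)  [load 26/34]
  26 → cabin 5 (new)  [load 26/34]
  23 → cabin 6 (new)  [load 23/34]
  8 → cabin 4  [load 34/34]
  20 → cabin 7 (new)  [load 20/34]
  11 → cabin 6  [load 34/34]
  23 → cabin 8 (new)  [load 23/34]
  8 → cabin 5  [load 34/34]
8 cabins opened.

8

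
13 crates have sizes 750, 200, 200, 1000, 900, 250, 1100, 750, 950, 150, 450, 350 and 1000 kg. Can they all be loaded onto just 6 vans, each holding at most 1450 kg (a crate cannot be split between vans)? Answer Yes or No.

Total = 8050 kg; ⌈8050/1450⌉ = 6.
7 crates each exceed half the capacity and cannot share a van, forcing at least 7 vans.
At least 7 vans are required, but only 6 are allowed.

No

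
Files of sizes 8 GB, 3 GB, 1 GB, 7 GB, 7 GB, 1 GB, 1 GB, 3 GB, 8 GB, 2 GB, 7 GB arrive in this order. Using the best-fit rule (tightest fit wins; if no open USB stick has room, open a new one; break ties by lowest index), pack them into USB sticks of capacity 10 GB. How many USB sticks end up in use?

5

  8 → USB stick 1 (new)  [load 8/10]
  3 → USB stick 2 (new)  [load 3/10]
  1 → USB stick 1  [load 9/10]
  7 → USB stick 2  [load 10/10]
  7 → USB stick 3 (new)  [load 7/10]
  1 → USB stick 1  [load 10/10]
  1 → USB stick 3  [load 8/10]
  3 → USB stick 4 (new)  [load 3/10]
  8 → USB stick 5 (new)  [load 8/10]
  2 → USB stick 3  [load 10/10]
  7 → USB stick 4  [load 10/10]
5 USB sticks opened.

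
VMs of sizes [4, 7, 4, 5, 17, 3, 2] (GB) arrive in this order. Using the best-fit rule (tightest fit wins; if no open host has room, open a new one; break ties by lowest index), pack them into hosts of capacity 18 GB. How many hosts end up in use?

3

  4 → host 1 (new)  [load 4/18]
  7 → host 1  [load 11/18]
  4 → host 1  [load 15/18]
  5 → host 2 (new)  [load 5/18]
  17 → host 3 (new)  [load 17/18]
  3 → host 1  [load 18/18]
  2 → host 2  [load 7/18]
3 hosts opened.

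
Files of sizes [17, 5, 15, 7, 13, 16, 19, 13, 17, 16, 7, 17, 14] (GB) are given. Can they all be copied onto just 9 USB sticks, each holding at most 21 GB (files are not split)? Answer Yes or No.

Total = 176 GB; ⌈176/21⌉ = 9.
10 files each exceed half the capacity and cannot share a USB stick, forcing at least 10 USB sticks.
At least 10 USB sticks are required, but only 9 are allowed.

No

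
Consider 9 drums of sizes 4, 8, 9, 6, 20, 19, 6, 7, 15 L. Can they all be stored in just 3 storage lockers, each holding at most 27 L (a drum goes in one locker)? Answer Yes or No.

No

Total = 94 L; ⌈94/27⌉ = 4.
At least 4 storage lockers are required, but only 3 are allowed.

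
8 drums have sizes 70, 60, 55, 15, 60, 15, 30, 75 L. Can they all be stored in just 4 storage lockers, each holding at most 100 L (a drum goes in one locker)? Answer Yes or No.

No

Total = 380 L; ⌈380/100⌉ = 4.
5 drums each exceed half the capacity and cannot share a locker, forcing at least 5 storage lockers.
At least 5 storage lockers are required, but only 4 are allowed.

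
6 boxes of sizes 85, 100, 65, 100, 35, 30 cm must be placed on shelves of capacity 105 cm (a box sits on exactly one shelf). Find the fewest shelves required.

Total = 100 + 100 + 85 + 65 + 35 + 30 = 415 cm.
Lower bound: ⌈415/105⌉ = 4 shelves.
A packing using 5 shelves:
  shelf 1: 100 = 100
  shelf 2: 100 = 100
  shelf 3: 85 = 85
  shelf 4: 65 + 35 = 100
  shelf 5: 30 = 30
No arrangement into 4 shelves stays within capacity, so 5 is optimal.

5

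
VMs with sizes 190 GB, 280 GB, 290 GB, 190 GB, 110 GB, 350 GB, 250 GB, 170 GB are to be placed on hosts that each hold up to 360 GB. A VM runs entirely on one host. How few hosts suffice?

Total = 350 + 290 + 280 + 250 + 190 + 190 + 170 + 110 = 1830 GB.
Lower bound: ⌈1830/360⌉ = 6 hosts.
A packing using 6 hosts:
  host 1: 350 = 350
  host 2: 290 = 290
  host 3: 280 = 280
  host 4: 250 + 110 = 360
  host 5: 190 + 170 = 360
  host 6: 190 = 190
This matches the lower bound, so 6 is optimal.

6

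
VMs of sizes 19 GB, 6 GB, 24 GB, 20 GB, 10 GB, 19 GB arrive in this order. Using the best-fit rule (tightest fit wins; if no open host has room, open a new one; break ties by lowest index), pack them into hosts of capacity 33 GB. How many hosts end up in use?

4

  19 → host 1 (new)  [load 19/33]
  6 → host 1  [load 25/33]
  24 → host 2 (new)  [load 24/33]
  20 → host 3 (new)  [load 20/33]
  10 → host 3  [load 30/33]
  19 → host 4 (new)  [load 19/33]
4 hosts opened.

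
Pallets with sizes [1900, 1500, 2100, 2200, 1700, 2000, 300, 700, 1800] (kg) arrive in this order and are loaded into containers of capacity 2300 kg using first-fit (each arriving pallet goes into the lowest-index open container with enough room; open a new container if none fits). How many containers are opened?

  1900 → container 1 (new)  [load 1900/2300]
  1500 → container 2 (new)  [load 1500/2300]
  2100 → container 3 (new)  [load 2100/2300]
  2200 → container 4 (new)  [load 2200/2300]
  1700 → container 5 (new)  [load 1700/2300]
  2000 → container 6 (new)  [load 2000/2300]
  300 → container 1  [load 2200/2300]
  700 → container 2  [load 2200/2300]
  1800 → container 7 (new)  [load 1800/2300]
7 containers opened.

7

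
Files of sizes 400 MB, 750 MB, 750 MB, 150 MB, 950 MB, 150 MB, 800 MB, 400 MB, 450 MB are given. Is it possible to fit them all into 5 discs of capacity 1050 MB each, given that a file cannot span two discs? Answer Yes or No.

Total = 4800 MB; ⌈4800/1050⌉ = 5.
The bound of 5 does not rule out 5, but exhaustive search shows no assignment into 5 discs of capacity 1050 MB exists — the minimum is 6.

No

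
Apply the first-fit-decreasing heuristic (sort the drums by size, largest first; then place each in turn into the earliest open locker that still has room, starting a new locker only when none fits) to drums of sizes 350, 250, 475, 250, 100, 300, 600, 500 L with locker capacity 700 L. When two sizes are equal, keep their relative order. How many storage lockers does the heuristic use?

5

Sorted descending: 600, 500, 475, 350, 300, 250, 250, 100.
  600 → locker 1 (new)  [load 600/700]
  500 → locker 2 (new)  [load 500/700]
  475 → locker 3 (new)  [load 475/700]
  350 → locker 4 (new)  [load 350/700]
  300 → locker 4  [load 650/700]
  250 → locker 5 (new)  [load 250/700]
  250 → locker 5  [load 500/700]
  100 → locker 1  [load 700/700]
5 storage lockers opened.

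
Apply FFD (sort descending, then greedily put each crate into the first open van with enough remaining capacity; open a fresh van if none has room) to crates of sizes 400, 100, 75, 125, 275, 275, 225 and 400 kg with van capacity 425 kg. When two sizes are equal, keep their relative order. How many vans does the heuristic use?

Sorted descending: 400, 400, 275, 275, 225, 125, 100, 75.
  400 → van 1 (new)  [load 400/425]
  400 → van 2 (new)  [load 400/425]
  275 → van 3 (new)  [load 275/425]
  275 → van 4 (new)  [load 275/425]
  225 → van 5 (new)  [load 225/425]
  125 → van 3  [load 400/425]
  100 → van 4  [load 375/425]
  75 → van 5  [load 300/425]
5 vans opened.

5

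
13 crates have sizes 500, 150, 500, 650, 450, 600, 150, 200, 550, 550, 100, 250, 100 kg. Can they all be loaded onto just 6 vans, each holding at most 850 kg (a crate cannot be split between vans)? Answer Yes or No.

Total = 4750 kg; ⌈4750/850⌉ = 6.
7 crates each exceed half the capacity and cannot share a van, forcing at least 7 vans.
At least 7 vans are required, but only 6 are allowed.

No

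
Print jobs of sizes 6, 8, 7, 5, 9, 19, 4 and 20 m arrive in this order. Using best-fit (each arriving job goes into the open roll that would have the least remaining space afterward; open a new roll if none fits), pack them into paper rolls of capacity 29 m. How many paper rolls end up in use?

  6 → roll 1 (new)  [load 6/29]
  8 → roll 1  [load 14/29]
  7 → roll 1  [load 21/29]
  5 → roll 1  [load 26/29]
  9 → roll 2 (new)  [load 9/29]
  19 → roll 2  [load 28/29]
  4 → roll 3 (new)  [load 4/29]
  20 → roll 3  [load 24/29]
3 paper rolls opened.

3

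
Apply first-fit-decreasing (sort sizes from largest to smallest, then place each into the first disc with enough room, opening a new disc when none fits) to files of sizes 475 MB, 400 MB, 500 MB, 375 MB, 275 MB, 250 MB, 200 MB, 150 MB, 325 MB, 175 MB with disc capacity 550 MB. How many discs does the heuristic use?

6

Sorted descending: 500, 475, 400, 375, 325, 275, 250, 200, 175, 150.
  500 → disc 1 (new)  [load 500/550]
  475 → disc 2 (new)  [load 475/550]
  400 → disc 3 (new)  [load 400/550]
  375 → disc 4 (new)  [load 375/550]
  325 → disc 5 (new)  [load 325/550]
  275 → disc 6 (new)  [load 275/550]
  250 → disc 6  [load 525/550]
  200 → disc 5  [load 525/550]
  175 → disc 4  [load 550/550]
  150 → disc 3  [load 550/550]
6 discs opened.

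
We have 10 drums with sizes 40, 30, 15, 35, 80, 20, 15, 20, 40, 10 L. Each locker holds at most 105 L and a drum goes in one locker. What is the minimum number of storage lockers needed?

Total = 80 + 40 + 40 + 35 + 30 + 20 + 20 + 15 + 15 + 10 = 305 L.
Lower bound: ⌈305/105⌉ = 3 storage lockers.
A packing using 3 storage lockers:
  locker 1: 80 + 20 = 100
  locker 2: 40 + 40 + 20 = 100
  locker 3: 35 + 30 + 15 + 15 + 10 = 105
This matches the lower bound, so 3 is optimal.

3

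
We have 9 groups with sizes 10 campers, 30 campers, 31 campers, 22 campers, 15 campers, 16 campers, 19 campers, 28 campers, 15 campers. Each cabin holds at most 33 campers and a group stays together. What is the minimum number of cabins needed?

Total = 31 + 30 + 28 + 22 + 19 + 16 + 15 + 15 + 10 = 186 campers.
Lower bound: ⌈186/33⌉ = 6 cabins.
A packing using 7 cabins:
  cabin 1: 31 = 31
  cabin 2: 30 = 30
  cabin 3: 28 = 28
  cabin 4: 22 + 10 = 32
  cabin 5: 19 = 19
  cabin 6: 16 + 15 = 31
  cabin 7: 15 = 15
No arrangement into 6 cabins stays within capacity, so 7 is optimal.

7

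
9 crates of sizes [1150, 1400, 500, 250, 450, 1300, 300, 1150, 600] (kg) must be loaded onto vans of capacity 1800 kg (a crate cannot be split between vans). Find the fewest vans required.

5

Total = 1400 + 1300 + 1150 + 1150 + 600 + 500 + 450 + 300 + 250 = 7100 kg.
Lower bound: ⌈7100/1800⌉ = 4 vans.
A packing using 5 vans:
  van 1: 1400 + 300 = 1700
  van 2: 1300 + 500 = 1800
  van 3: 1150 + 600 = 1750
  van 4: 1150 + 450 = 1600
  van 5: 250 = 250
No arrangement into 4 vans stays within capacity, so 5 is optimal.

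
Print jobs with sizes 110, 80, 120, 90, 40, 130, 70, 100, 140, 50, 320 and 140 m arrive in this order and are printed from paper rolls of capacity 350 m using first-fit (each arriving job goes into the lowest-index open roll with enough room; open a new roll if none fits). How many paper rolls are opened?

  110 → roll 1 (new)  [load 110/350]
  80 → roll 1  [load 190/350]
  120 → roll 1  [load 310/350]
  90 → roll 2 (new)  [load 90/350]
  40 → roll 1  [load 350/350]
  130 → roll 2  [load 220/350]
  70 → roll 2  [load 290/350]
  100 → roll 3 (new)  [load 100/350]
  140 → roll 3  [load 240/350]
  50 → roll 2  [load 340/350]
  320 → roll 4 (new)  [load 320/350]
  140 → roll 5 (new)  [load 140/350]
5 paper rolls opened.

5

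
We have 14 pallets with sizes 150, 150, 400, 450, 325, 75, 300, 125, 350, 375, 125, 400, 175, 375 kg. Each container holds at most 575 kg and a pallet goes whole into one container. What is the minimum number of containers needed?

8

Total = 450 + 400 + 400 + 375 + 375 + 350 + 325 + 300 + 175 + 150 + 150 + 125 + 125 + 75 = 3775 kg.
Lower bound: ⌈3775/575⌉ = 7 containers.
Also, 8 pallets each exceed 575/2 kg, and no two of those can share a container, so at least 8 containers are needed.
A packing using 8 containers:
  container 1: 450 + 125 = 575
  container 2: 400 + 175 = 575
  container 3: 400 + 150 = 550
  container 4: 375 + 150 = 525
  container 5: 375 + 125 + 75 = 575
  container 6: 350 = 350
  container 7: 325 = 325
  container 8: 300 = 300
This matches the lower bound, so 8 is optimal.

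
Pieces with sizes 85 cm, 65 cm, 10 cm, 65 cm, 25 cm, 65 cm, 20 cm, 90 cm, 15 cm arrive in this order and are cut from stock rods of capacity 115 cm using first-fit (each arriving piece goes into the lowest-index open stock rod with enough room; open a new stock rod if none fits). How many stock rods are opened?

5

  85 → stock rod 1 (new)  [load 85/115]
  65 → stock rod 2 (new)  [load 65/115]
  10 → stock rod 1  [load 95/115]
  65 → stock rod 3 (new)  [load 65/115]
  25 → stock rod 2  [load 90/115]
  65 → stock rod 4 (new)  [load 65/115]
  20 → stock rod 1  [load 115/115]
  90 → stock rod 5 (new)  [load 90/115]
  15 → stock rod 2  [load 105/115]
5 stock rods opened.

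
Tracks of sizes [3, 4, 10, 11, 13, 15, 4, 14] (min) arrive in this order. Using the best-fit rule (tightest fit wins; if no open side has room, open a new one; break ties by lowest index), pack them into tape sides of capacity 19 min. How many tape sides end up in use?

5

  3 → side 1 (new)  [load 3/19]
  4 → side 1  [load 7/19]
  10 → side 1  [load 17/19]
  11 → side 2 (new)  [load 11/19]
  13 → side 3 (new)  [load 13/19]
  15 → side 4 (new)  [load 15/19]
  4 → side 4  [load 19/19]
  14 → side 5 (new)  [load 14/19]
5 tape sides opened.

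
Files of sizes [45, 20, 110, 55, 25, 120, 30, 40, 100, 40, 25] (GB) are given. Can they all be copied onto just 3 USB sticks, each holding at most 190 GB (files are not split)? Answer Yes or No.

No

Total = 610 GB; ⌈610/190⌉ = 4.
At least 4 USB sticks are required, but only 3 are allowed.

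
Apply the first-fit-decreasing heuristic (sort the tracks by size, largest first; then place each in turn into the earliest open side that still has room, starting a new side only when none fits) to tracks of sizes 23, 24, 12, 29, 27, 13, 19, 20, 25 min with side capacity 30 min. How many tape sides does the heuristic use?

Sorted descending: 29, 27, 25, 24, 23, 20, 19, 13, 12.
  29 → side 1 (new)  [load 29/30]
  27 → side 2 (new)  [load 27/30]
  25 → side 3 (new)  [load 25/30]
  24 → side 4 (new)  [load 24/30]
  23 → side 5 (new)  [load 23/30]
  20 → side 6 (new)  [load 20/30]
  19 → side 7 (new)  [load 19/30]
  13 → side 8 (new)  [load 13/30]
  12 → side 8  [load 25/30]
8 tape sides opened.

8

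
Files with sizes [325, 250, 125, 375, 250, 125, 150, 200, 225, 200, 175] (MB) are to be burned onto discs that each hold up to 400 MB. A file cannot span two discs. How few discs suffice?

7

Total = 375 + 325 + 250 + 250 + 225 + 200 + 200 + 175 + 150 + 125 + 125 = 2400 MB.
Lower bound: ⌈2400/400⌉ = 6 discs.
A packing using 7 discs:
  disc 1: 375 = 375
  disc 2: 325 = 325
  disc 3: 250 + 150 = 400
  disc 4: 250 + 125 = 375
  disc 5: 225 + 175 = 400
  disc 6: 200 + 200 = 400
  disc 7: 125 = 125
No arrangement into 6 discs stays within capacity, so 7 is optimal.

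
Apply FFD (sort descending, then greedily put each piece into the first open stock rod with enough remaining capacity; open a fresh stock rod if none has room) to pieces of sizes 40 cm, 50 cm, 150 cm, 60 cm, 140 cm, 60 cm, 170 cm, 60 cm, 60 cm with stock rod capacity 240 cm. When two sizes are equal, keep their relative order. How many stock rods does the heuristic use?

Sorted descending: 170, 150, 140, 60, 60, 60, 60, 50, 40.
  170 → stock rod 1 (new)  [load 170/240]
  150 → stock rod 2 (new)  [load 150/240]
  140 → stock rod 3 (new)  [load 140/240]
  60 → stock rod 1  [load 230/240]
  60 → stock rod 2  [load 210/240]
  60 → stock rod 3  [load 200/240]
  60 → stock rod 4 (new)  [load 60/240]
  50 → stock rod 4  [load 110/240]
  40 → stock rod 3  [load 240/240]
4 stock rods opened.

4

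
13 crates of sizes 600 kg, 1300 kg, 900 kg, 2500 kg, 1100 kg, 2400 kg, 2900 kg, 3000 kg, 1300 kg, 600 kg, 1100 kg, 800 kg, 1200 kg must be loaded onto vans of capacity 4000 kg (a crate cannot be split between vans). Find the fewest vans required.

Total = 3000 + 2900 + 2500 + 2400 + 1300 + 1300 + 1200 + 1100 + 1100 + 900 + 800 + 600 + 600 = 19700 kg.
Lower bound: ⌈19700/4000⌉ = 5 vans.
A packing using 6 vans:
  van 1: 3000 + 900 = 3900
  van 2: 2900 + 1100 = 4000
  van 3: 2500 + 1300 = 3800
  van 4: 2400 + 1300 = 3700
  van 5: 1200 + 1100 + 800 + 600 = 3700
  van 6: 600 = 600
No arrangement into 5 vans stays within capacity, so 6 is optimal.

6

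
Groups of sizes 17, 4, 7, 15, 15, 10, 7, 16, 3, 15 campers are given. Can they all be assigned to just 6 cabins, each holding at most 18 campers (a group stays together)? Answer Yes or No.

Total = 109 campers; ⌈109/18⌉ = 7.
At least 7 cabins are required, but only 6 are allowed.

No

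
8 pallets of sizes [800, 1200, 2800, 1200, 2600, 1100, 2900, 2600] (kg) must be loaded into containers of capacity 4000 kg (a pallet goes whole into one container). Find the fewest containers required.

4

Total = 2900 + 2800 + 2600 + 2600 + 1200 + 1200 + 1100 + 800 = 15200 kg.
Lower bound: ⌈15200/4000⌉ = 4 containers.
A packing using 4 containers:
  container 1: 2900 + 1100 = 4000
  container 2: 2800 + 1200 = 4000
  container 3: 2600 + 1200 = 3800
  container 4: 2600 + 800 = 3400
This matches the lower bound, so 4 is optimal.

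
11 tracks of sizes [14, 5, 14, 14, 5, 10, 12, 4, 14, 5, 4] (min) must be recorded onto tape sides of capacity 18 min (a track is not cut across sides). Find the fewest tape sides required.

Total = 14 + 14 + 14 + 14 + 12 + 10 + 5 + 5 + 5 + 4 + 4 = 101 min.
Lower bound: ⌈101/18⌉ = 6 tape sides.
A packing using 7 tape sides:
  side 1: 14 + 4 = 18
  side 2: 14 + 4 = 18
  side 3: 14 = 14
  side 4: 14 = 14
  side 5: 12 + 5 = 17
  side 6: 10 + 5 = 15
  side 7: 5 = 5
No arrangement into 6 tape sides stays within capacity, so 7 is optimal.

7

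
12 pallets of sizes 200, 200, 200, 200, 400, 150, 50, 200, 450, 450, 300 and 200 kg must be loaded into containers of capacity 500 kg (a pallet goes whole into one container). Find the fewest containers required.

7

Total = 450 + 450 + 400 + 300 + 200 + 200 + 200 + 200 + 200 + 200 + 150 + 50 = 3000 kg.
Lower bound: ⌈3000/500⌉ = 6 containers.
A packing using 7 containers:
  container 1: 450 + 50 = 500
  container 2: 450 = 450
  container 3: 400 = 400
  container 4: 300 + 200 = 500
  container 5: 200 + 200 = 400
  container 6: 200 + 200 = 400
  container 7: 200 + 150 = 350
No arrangement into 6 containers stays within capacity, so 7 is optimal.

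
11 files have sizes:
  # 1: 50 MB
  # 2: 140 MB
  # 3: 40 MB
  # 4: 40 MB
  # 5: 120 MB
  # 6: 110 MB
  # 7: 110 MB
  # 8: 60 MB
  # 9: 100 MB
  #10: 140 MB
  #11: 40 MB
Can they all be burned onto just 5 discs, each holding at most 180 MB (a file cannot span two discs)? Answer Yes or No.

Total = 950 MB; ⌈950/180⌉ = 6.
At least 6 discs are required, but only 5 are allowed.

No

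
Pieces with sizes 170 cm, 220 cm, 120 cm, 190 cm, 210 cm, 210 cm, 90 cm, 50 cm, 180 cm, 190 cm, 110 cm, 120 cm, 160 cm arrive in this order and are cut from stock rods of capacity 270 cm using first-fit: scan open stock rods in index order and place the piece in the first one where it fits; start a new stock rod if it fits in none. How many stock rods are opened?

10

  170 → stock rod 1 (new)  [load 170/270]
  220 → stock rod 2 (new)  [load 220/270]
  120 → stock rod 3 (new)  [load 120/270]
  190 → stock rod 4 (new)  [load 190/270]
  210 → stock rod 5 (new)  [load 210/270]
  210 → stock rod 6 (new)  [load 210/270]
  90 → stock rod 1  [load 260/270]
  50 → stock rod 2  [load 270/270]
  180 → stock rod 7 (new)  [load 180/270]
  190 → stock rod 8 (new)  [load 190/270]
  110 → stock rod 3  [load 230/270]
  120 → stock rod 9 (new)  [load 120/270]
  160 → stock rod 10 (new)  [load 160/270]
10 stock rods opened.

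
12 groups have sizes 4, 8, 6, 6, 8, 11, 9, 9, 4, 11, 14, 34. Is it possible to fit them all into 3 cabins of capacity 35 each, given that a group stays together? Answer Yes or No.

No

Total = 124; ⌈124/35⌉ = 4.
At least 4 cabins are required, but only 3 are allowed.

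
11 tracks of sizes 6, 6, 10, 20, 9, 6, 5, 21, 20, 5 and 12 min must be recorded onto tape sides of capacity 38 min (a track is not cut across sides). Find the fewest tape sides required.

Total = 21 + 20 + 20 + 12 + 10 + 9 + 6 + 6 + 6 + 5 + 5 = 120 min.
Lower bound: ⌈120/38⌉ = 4 tape sides.
A packing using 4 tape sides:
  side 1: 21 + 12 + 5 = 38
  side 2: 20 + 10 + 6 = 36
  side 3: 20 + 9 + 6 = 35
  side 4: 6 + 5 = 11
This matches the lower bound, so 4 is optimal.

4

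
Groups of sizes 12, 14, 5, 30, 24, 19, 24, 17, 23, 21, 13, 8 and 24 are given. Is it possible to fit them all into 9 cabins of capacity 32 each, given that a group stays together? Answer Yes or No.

Yes

A valid assignment using 9 cabins:
  cabin 1: 30 = 30
  cabin 2: 24 + 8 = 32
  cabin 3: 24 + 5 = 29
  cabin 4: 24 = 24
  cabin 5: 23 = 23
  cabin 6: 21 = 21
  cabin 7: 19 + 13 = 32
  cabin 8: 17 + 14 = 31
  cabin 9: 12 = 12
Every load is within 32, so 9 cabins suffice.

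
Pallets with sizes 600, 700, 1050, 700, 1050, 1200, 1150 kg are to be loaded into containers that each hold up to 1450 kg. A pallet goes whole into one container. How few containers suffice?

Total = 1200 + 1150 + 1050 + 1050 + 700 + 700 + 600 = 6450 kg.
Lower bound: ⌈6450/1450⌉ = 5 containers.
A packing using 6 containers:
  container 1: 1200 = 1200
  container 2: 1150 = 1150
  container 3: 1050 = 1050
  container 4: 1050 = 1050
  container 5: 700 + 700 = 1400
  container 6: 600 = 600
No arrangement into 5 containers stays within capacity, so 6 is optimal.

6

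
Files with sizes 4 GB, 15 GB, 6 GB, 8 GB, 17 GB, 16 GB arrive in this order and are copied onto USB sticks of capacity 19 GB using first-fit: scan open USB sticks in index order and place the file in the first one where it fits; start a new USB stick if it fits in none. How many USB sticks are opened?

4

  4 → USB stick 1 (new)  [load 4/19]
  15 → USB stick 1  [load 19/19]
  6 → USB stick 2 (new)  [load 6/19]
  8 → USB stick 2  [load 14/19]
  17 → USB stick 3 (new)  [load 17/19]
  16 → USB stick 4 (new)  [load 16/19]
4 USB sticks opened.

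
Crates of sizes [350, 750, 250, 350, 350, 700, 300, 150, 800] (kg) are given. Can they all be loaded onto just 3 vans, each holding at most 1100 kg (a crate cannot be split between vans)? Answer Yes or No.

No

Total = 4000 kg; ⌈4000/1100⌉ = 4.
At least 4 vans are required, but only 3 are allowed.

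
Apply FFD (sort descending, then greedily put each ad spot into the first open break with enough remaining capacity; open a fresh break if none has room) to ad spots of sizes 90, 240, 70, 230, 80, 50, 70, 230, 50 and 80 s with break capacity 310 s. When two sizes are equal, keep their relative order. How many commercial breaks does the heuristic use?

Sorted descending: 240, 230, 230, 90, 80, 80, 70, 70, 50, 50.
  240 → break 1 (new)  [load 240/310]
  230 → break 2 (new)  [load 230/310]
  230 → break 3 (new)  [load 230/310]
  90 → break 4 (new)  [load 90/310]
  80 → break 2  [load 310/310]
  80 → break 3  [load 310/310]
  70 → break 1  [load 310/310]
  70 → break 4  [load 160/310]
  50 → break 4  [load 210/310]
  50 → break 4  [load 260/310]
4 commercial breaks opened.

4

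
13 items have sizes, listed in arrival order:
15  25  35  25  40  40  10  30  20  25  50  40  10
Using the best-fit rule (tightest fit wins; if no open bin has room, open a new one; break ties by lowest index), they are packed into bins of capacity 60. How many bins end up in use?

  15 → bin 1 (new)  [load 15/60]
  25 → bin 1  [load 40/60]
  35 → bin 2 (new)  [load 35/60]
  25 → bin 2  [load 60/60]
  40 → bin 3 (new)  [load 40/60]
  40 → bin 4 (new)  [load 40/60]
  10 → bin 1  [load 50/60]
  30 → bin 5 (new)  [load 30/60]
  20 → bin 3  [load 60/60]
  25 → bin 5  [load 55/60]
  50 → bin 6 (new)  [load 50/60]
  40 → bin 7 (new)  [load 40/60]
  10 → bin 1  [load 60/60]
7 bins opened.

7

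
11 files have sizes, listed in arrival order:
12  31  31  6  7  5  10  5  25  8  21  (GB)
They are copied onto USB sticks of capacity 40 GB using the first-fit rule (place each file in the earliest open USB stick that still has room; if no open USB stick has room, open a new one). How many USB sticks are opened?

  12 → USB stick 1 (new)  [load 12/40]
  31 → USB stick 2 (new)  [load 31/40]
  31 → USB stick 3 (new)  [load 31/40]
  6 → USB stick 1  [load 18/40]
  7 → USB stick 1  [load 25/40]
  5 → USB stick 1  [load 30/40]
  10 → USB stick 1  [load 40/40]
  5 → USB stick 2  [load 36/40]
  25 → USB stick 4 (new)  [load 25/40]
  8 → USB stick 3  [load 39/40]
  21 → USB stick 5 (new)  [load 21/40]
5 USB sticks opened.

5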